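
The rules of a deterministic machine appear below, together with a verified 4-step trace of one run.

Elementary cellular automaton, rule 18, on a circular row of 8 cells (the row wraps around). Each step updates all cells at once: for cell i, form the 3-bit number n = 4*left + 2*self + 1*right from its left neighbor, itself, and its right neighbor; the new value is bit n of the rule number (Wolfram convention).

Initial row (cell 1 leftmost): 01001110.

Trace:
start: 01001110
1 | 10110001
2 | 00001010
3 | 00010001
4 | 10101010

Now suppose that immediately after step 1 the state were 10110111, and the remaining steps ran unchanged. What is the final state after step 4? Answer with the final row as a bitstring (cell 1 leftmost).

state after step 1 := 10110111
2 | 00000000
3 | 00000000
4 | 00000000

00000000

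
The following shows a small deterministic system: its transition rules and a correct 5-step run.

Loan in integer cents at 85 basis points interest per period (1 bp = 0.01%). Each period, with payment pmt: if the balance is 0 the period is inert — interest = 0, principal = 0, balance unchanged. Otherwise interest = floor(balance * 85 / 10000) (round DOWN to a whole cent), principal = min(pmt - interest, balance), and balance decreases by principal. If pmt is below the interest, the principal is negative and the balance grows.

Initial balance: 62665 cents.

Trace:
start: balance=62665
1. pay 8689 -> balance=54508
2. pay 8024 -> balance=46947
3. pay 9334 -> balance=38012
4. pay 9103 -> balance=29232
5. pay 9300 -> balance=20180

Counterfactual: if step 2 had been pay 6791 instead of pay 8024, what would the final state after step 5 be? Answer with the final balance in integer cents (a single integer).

21444

(re-executing from step 2 with the substitution; state before step 2: balance=54508)
2. pay 6791 -> balance=48180
3. pay 9334 -> balance=39255
4. pay 9103 -> balance=30485
5. pay 9300 -> balance=21444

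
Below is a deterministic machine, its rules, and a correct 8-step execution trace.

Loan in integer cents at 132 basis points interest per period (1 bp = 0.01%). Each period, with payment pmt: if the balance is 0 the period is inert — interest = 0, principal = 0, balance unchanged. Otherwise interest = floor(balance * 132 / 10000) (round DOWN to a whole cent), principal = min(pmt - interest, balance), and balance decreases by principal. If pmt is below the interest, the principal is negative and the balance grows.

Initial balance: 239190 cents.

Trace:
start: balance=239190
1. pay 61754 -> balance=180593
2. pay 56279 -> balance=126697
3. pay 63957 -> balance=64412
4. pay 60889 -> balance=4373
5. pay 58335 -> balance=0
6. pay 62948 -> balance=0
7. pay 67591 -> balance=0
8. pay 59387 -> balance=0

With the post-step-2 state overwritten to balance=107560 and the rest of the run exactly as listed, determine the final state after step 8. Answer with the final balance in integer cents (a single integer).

0

state after step 2 := balance=107560
3. pay 63957 -> balance=45022
4. pay 60889 -> balance=0
5. pay 58335 -> balance=0
6. pay 62948 -> balance=0
7. pay 67591 -> balance=0
8. pay 59387 -> balance=0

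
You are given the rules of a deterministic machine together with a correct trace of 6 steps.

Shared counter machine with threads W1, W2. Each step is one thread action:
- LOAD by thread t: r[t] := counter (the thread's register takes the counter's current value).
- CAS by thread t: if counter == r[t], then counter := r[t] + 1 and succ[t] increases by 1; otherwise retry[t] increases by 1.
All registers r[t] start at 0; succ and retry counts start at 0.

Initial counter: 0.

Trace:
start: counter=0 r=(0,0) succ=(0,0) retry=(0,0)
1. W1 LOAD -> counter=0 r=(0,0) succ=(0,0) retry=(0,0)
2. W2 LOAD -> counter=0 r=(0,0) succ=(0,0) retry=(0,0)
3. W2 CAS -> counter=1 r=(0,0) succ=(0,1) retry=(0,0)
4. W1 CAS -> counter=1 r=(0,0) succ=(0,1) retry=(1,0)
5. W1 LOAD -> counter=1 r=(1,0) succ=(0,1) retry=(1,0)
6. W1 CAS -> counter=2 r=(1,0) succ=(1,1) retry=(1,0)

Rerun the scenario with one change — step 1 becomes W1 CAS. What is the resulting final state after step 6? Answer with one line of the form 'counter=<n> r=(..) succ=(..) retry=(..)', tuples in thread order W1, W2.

counter=3 r=(2,1) succ=(2,1) retry=(1,0)

(re-executing from step 1 with the substitution; state before step 1: counter=0 r=(0,0) succ=(0,0) retry=(0,0))
1. W1 CAS -> counter=1 r=(0,0) succ=(1,0) retry=(0,0)
2. W2 LOAD -> counter=1 r=(0,1) succ=(1,0) retry=(0,0)
3. W2 CAS -> counter=2 r=(0,1) succ=(1,1) retry=(0,0)
4. W1 CAS -> counter=2 r=(0,1) succ=(1,1) retry=(1,0)
5. W1 LOAD -> counter=2 r=(2,1) succ=(1,1) retry=(1,0)
6. W1 CAS -> counter=3 r=(2,1) succ=(2,1) retry=(1,0)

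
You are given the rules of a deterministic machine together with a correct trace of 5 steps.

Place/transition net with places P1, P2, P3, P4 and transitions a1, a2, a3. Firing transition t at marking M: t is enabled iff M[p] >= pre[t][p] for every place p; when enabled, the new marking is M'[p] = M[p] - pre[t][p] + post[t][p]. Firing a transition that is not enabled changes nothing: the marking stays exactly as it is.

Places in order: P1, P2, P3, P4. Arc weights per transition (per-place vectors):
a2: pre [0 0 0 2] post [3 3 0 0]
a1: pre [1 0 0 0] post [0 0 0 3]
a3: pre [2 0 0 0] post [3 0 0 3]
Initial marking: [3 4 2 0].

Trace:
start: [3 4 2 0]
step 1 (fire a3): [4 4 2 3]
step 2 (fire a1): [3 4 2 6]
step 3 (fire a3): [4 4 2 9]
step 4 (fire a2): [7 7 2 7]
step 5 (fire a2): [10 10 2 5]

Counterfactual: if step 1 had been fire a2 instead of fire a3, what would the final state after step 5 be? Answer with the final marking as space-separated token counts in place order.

9 10 2 2

(re-executing from step 1 with the substitution; state before step 1: [3 4 2 0])
step 1 (fire a2): [3 4 2 0]
step 2 (fire a1): [2 4 2 3]
step 3 (fire a3): [3 4 2 6]
step 4 (fire a2): [6 7 2 4]
step 5 (fire a2): [9 10 2 2]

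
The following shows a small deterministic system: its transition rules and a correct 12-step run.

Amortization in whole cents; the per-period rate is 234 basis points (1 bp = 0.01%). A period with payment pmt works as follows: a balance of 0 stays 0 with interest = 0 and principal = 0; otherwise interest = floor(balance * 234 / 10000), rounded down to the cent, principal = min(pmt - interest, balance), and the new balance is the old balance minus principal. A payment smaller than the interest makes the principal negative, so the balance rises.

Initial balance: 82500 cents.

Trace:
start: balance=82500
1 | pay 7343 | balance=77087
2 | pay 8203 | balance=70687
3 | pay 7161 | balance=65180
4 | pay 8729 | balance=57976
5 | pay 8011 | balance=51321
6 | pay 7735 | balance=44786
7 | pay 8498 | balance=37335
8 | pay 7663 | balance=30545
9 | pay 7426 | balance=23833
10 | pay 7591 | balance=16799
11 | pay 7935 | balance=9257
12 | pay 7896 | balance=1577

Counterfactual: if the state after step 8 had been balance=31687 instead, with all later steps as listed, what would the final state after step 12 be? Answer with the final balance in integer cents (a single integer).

state after step 8 := balance=31687
9 | pay 7426 | balance=25002
10 | pay 7591 | balance=17996
11 | pay 7935 | balance=10482
12 | pay 7896 | balance=2831

2831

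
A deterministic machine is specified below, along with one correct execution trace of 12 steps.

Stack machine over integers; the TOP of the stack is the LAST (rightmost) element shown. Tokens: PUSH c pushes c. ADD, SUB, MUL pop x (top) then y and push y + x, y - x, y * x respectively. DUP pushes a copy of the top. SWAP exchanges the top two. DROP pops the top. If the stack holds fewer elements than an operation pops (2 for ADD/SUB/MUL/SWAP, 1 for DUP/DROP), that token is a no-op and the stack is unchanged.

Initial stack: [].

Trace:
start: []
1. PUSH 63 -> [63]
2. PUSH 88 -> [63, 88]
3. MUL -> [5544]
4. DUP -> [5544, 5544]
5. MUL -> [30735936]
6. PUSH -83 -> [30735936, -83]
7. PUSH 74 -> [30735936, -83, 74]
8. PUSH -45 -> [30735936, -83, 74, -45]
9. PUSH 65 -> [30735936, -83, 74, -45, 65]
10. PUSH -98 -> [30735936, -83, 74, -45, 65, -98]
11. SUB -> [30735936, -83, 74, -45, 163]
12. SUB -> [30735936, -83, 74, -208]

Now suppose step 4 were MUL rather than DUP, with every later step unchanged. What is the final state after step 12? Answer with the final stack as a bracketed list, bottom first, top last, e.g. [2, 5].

(re-executing from step 4 with the substitution; state before step 4: [5544])
4. MUL -> [5544]
5. MUL -> [5544]
6. PUSH -83 -> [5544, -83]
7. PUSH 74 -> [5544, -83, 74]
8. PUSH -45 -> [5544, -83, 74, -45]
9. PUSH 65 -> [5544, -83, 74, -45, 65]
10. PUSH -98 -> [5544, -83, 74, -45, 65, -98]
11. SUB -> [5544, -83, 74, -45, 163]
12. SUB -> [5544, -83, 74, -208]

[5544, -83, 74, -208]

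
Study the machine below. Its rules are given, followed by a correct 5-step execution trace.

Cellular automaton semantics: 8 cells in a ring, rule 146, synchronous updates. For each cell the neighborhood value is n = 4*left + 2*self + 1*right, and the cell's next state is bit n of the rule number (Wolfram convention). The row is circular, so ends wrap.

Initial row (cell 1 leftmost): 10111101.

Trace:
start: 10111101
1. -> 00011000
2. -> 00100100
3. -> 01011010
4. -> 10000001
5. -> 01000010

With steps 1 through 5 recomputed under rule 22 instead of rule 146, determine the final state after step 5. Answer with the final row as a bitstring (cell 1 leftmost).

(re-executing steps 1..5 under rule 22; state before step 1: 10111101)
1. -> 00000000
2. -> 00000000
3. -> 00000000
4. -> 00000000
5. -> 00000000

00000000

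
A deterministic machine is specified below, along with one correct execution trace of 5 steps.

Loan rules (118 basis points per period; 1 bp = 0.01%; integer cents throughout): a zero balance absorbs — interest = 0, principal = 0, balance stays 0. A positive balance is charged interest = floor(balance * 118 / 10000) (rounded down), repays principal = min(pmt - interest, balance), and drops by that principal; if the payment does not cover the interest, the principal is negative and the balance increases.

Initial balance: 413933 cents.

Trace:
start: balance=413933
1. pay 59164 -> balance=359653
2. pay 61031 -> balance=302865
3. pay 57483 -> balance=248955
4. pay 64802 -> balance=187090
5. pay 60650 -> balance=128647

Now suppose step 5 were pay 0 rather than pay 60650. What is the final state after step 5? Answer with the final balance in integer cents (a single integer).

(re-executing from step 5 with the substitution; state before step 5: balance=187090)
5. pay 0 -> balance=189297

189297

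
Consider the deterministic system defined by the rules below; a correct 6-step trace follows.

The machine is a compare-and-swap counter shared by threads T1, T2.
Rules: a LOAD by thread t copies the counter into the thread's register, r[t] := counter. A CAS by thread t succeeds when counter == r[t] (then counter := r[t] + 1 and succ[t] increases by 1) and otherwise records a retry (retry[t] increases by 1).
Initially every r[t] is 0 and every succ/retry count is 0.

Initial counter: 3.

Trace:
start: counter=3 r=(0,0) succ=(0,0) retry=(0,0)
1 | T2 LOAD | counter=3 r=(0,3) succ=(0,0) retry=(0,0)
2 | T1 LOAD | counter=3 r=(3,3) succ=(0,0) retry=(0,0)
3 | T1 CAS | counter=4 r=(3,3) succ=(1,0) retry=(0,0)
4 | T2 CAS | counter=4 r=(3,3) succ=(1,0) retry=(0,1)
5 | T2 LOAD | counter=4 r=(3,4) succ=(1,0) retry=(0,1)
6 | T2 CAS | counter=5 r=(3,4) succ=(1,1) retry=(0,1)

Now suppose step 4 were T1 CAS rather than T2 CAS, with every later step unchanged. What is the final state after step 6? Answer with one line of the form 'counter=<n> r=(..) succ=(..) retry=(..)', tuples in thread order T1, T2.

counter=5 r=(3,4) succ=(1,1) retry=(1,0)

(re-executing from step 4 with the substitution; state before step 4: counter=4 r=(3,3) succ=(1,0) retry=(0,0))
4 | T1 CAS | counter=4 r=(3,3) succ=(1,0) retry=(1,0)
5 | T2 LOAD | counter=4 r=(3,4) succ=(1,0) retry=(1,0)
6 | T2 CAS | counter=5 r=(3,4) succ=(1,1) retry=(1,0)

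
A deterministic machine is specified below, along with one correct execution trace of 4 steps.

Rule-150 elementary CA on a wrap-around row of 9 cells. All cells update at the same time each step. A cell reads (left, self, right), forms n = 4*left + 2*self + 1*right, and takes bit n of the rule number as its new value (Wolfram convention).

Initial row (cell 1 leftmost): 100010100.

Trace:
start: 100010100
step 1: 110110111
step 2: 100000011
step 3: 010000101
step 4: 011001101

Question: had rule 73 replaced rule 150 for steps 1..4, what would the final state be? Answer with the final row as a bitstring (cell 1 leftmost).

(re-executing steps 1..4 under rule 73; state before step 1: 100010100)
step 1: 001000000
step 2: 100011111
step 3: 101010000
step 4: 000000110

000000110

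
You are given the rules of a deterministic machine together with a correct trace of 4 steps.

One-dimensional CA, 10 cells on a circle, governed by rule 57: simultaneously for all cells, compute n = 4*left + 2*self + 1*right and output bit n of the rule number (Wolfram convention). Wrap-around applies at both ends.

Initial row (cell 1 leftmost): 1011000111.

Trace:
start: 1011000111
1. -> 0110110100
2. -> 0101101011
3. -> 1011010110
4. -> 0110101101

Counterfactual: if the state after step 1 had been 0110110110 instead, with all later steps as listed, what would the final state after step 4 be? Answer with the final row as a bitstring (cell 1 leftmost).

0110110101

state after step 1 := 0110110110
2. -> 0101101101
3. -> 1011011010
4. -> 0110110101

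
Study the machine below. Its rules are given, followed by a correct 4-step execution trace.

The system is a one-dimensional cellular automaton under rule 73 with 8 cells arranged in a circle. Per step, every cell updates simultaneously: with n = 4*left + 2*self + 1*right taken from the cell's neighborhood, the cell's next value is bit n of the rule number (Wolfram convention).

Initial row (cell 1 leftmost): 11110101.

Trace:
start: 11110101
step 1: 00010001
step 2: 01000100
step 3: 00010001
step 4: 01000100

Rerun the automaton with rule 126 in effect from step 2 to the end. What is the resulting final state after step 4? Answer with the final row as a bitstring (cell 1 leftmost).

(re-executing steps 2..4 under rule 126; state before step 2: 00010001)
step 2: 10111011
step 3: 11101110
step 4: 10111011

10111011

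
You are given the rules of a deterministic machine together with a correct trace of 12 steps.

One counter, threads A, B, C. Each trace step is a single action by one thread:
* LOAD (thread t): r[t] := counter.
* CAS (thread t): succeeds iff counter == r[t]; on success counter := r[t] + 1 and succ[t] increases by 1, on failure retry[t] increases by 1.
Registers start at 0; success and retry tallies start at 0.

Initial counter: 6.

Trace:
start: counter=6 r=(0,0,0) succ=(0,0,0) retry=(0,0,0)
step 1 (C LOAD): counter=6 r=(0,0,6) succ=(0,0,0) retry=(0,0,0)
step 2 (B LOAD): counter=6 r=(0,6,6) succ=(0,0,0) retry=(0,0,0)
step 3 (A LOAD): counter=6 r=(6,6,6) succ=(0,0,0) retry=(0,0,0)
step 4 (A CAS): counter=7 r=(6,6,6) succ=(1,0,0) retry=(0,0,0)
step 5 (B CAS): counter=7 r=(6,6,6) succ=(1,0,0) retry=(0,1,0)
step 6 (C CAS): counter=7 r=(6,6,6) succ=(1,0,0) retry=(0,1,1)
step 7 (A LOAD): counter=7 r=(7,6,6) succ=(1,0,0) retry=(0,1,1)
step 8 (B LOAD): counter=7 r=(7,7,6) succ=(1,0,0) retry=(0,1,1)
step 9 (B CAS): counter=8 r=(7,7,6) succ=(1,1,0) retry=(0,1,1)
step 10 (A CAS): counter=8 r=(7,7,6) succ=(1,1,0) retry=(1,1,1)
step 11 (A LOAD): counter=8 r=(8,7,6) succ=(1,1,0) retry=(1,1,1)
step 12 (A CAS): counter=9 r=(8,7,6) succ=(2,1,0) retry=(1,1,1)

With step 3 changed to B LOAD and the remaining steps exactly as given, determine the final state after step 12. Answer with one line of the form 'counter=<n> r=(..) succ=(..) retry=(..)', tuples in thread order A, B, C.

counter=9 r=(8,7,6) succ=(1,2,0) retry=(2,0,1)

(re-executing from step 3 with the substitution; state before step 3: counter=6 r=(0,6,6) succ=(0,0,0) retry=(0,0,0))
step 3 (B LOAD): counter=6 r=(0,6,6) succ=(0,0,0) retry=(0,0,0)
step 4 (A CAS): counter=6 r=(0,6,6) succ=(0,0,0) retry=(1,0,0)
step 5 (B CAS): counter=7 r=(0,6,6) succ=(0,1,0) retry=(1,0,0)
step 6 (C CAS): counter=7 r=(0,6,6) succ=(0,1,0) retry=(1,0,1)
step 7 (A LOAD): counter=7 r=(7,6,6) succ=(0,1,0) retry=(1,0,1)
step 8 (B LOAD): counter=7 r=(7,7,6) succ=(0,1,0) retry=(1,0,1)
step 9 (B CAS): counter=8 r=(7,7,6) succ=(0,2,0) retry=(1,0,1)
step 10 (A CAS): counter=8 r=(7,7,6) succ=(0,2,0) retry=(2,0,1)
step 11 (A LOAD): counter=8 r=(8,7,6) succ=(0,2,0) retry=(2,0,1)
step 12 (A CAS): counter=9 r=(8,7,6) succ=(1,2,0) retry=(2,0,1)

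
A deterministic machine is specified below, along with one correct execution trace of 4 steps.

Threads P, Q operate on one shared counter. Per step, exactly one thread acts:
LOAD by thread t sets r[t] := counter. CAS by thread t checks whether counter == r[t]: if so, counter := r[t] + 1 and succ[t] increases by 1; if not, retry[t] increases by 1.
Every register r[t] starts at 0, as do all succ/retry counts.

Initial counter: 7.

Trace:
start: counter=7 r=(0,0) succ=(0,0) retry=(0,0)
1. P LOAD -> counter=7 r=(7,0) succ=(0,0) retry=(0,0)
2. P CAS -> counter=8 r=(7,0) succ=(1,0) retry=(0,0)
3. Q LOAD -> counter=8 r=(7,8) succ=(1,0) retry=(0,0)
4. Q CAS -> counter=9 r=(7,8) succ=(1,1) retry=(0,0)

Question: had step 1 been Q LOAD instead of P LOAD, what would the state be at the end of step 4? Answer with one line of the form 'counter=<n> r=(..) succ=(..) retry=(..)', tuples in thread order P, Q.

counter=8 r=(0,7) succ=(0,1) retry=(1,0)

(re-executing from step 1 with the substitution; state before step 1: counter=7 r=(0,0) succ=(0,0) retry=(0,0))
1. Q LOAD -> counter=7 r=(0,7) succ=(0,0) retry=(0,0)
2. P CAS -> counter=7 r=(0,7) succ=(0,0) retry=(1,0)
3. Q LOAD -> counter=7 r=(0,7) succ=(0,0) retry=(1,0)
4. Q CAS -> counter=8 r=(0,7) succ=(0,1) retry=(1,0)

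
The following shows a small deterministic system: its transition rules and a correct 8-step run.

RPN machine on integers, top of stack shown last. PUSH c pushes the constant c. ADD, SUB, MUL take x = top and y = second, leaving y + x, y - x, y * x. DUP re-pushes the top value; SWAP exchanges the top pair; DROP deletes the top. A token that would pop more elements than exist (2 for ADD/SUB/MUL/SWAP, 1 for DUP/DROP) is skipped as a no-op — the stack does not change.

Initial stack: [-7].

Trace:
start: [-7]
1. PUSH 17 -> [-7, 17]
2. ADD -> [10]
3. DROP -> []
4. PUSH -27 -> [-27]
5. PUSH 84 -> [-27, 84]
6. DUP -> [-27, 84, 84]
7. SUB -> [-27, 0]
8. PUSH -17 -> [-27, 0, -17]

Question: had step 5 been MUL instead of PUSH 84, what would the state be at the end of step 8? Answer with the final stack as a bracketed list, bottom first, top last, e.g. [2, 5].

[0, -17]

(re-executing from step 5 with the substitution; state before step 5: [-27])
5. MUL -> [-27]
6. DUP -> [-27, -27]
7. SUB -> [0]
8. PUSH -17 -> [0, -17]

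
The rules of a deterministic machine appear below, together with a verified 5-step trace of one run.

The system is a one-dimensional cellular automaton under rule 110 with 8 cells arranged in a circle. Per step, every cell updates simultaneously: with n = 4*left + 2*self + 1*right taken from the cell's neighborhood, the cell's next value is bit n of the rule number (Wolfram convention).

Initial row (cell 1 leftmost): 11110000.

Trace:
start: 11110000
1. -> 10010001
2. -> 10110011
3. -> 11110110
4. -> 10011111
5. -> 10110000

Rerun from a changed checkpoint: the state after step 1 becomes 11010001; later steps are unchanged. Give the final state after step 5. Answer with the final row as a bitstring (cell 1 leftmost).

11000100

state after step 1 := 11010001
2. -> 01110011
3. -> 11010111
4. -> 01111100
5. -> 11000100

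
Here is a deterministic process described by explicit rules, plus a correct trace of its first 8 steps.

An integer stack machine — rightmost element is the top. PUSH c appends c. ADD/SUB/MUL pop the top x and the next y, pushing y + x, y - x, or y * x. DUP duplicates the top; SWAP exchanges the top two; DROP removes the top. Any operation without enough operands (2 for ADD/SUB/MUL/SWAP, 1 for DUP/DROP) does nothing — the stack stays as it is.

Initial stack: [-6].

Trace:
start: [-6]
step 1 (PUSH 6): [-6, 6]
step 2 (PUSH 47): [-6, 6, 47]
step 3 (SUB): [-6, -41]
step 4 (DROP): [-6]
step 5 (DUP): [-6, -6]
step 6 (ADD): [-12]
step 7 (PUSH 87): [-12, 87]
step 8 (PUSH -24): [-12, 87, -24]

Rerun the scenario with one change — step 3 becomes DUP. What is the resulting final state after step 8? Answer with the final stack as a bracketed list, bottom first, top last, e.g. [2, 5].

(re-executing from step 3 with the substitution; state before step 3: [-6, 6, 47])
step 3 (DUP): [-6, 6, 47, 47]
step 4 (DROP): [-6, 6, 47]
step 5 (DUP): [-6, 6, 47, 47]
step 6 (ADD): [-6, 6, 94]
step 7 (PUSH 87): [-6, 6, 94, 87]
step 8 (PUSH -24): [-6, 6, 94, 87, -24]

[-6, 6, 94, 87, -24]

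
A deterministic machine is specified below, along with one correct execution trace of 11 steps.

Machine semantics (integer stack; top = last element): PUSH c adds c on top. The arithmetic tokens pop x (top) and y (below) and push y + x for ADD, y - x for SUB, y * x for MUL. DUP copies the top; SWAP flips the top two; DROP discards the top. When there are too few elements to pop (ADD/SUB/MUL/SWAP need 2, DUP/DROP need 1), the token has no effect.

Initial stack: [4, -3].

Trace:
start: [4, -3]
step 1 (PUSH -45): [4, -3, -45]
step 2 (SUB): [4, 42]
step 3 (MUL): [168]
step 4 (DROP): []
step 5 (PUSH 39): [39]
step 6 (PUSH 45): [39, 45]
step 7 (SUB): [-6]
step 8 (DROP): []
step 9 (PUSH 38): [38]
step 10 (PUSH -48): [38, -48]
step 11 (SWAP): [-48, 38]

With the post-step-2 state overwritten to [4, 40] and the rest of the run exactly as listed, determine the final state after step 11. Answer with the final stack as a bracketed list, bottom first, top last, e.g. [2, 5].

state after step 2 := [4, 40]
step 3 (MUL): [160]
step 4 (DROP): []
step 5 (PUSH 39): [39]
step 6 (PUSH 45): [39, 45]
step 7 (SUB): [-6]
step 8 (DROP): []
step 9 (PUSH 38): [38]
step 10 (PUSH -48): [38, -48]
step 11 (SWAP): [-48, 38]

[-48, 38]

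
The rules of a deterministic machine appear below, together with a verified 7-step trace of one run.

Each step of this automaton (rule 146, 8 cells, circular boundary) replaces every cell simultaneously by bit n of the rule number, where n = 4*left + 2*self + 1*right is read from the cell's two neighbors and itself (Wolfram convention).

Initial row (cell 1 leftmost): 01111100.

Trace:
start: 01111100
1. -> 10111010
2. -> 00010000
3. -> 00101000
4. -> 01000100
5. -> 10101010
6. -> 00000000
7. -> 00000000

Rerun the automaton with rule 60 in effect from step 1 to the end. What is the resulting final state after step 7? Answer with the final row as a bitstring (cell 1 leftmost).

(re-executing steps 1..7 under rule 60; state before step 1: 01111100)
1. -> 01000010
2. -> 01100011
3. -> 11010010
4. -> 10111011
5. -> 01100110
6. -> 01010101
7. -> 11111111

11111111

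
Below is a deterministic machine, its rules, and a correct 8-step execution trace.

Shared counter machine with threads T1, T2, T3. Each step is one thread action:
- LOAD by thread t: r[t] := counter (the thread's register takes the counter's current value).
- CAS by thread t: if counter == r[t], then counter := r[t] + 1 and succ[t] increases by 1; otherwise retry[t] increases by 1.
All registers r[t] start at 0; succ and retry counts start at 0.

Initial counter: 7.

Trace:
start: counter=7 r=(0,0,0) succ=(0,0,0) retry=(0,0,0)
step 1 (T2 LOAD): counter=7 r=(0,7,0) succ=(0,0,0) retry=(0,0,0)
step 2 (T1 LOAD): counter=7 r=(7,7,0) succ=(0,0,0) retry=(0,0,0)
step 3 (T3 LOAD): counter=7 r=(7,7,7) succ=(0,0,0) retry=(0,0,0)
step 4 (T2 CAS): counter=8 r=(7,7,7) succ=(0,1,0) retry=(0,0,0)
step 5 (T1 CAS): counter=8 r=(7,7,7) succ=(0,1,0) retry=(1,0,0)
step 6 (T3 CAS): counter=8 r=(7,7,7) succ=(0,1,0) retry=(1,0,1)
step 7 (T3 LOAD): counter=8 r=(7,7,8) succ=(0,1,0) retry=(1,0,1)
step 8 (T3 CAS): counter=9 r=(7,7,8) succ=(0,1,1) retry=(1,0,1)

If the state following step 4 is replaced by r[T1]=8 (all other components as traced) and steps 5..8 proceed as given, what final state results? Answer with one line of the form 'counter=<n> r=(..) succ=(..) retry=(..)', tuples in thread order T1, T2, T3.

counter=10 r=(8,7,9) succ=(1,1,1) retry=(0,0,1)

state after step 4 := counter=8 r=(8,7,7) succ=(0,1,0) retry=(0,0,0)
step 5 (T1 CAS): counter=9 r=(8,7,7) succ=(1,1,0) retry=(0,0,0)
step 6 (T3 CAS): counter=9 r=(8,7,7) succ=(1,1,0) retry=(0,0,1)
step 7 (T3 LOAD): counter=9 r=(8,7,9) succ=(1,1,0) retry=(0,0,1)
step 8 (T3 CAS): counter=10 r=(8,7,9) succ=(1,1,1) retry=(0,0,1)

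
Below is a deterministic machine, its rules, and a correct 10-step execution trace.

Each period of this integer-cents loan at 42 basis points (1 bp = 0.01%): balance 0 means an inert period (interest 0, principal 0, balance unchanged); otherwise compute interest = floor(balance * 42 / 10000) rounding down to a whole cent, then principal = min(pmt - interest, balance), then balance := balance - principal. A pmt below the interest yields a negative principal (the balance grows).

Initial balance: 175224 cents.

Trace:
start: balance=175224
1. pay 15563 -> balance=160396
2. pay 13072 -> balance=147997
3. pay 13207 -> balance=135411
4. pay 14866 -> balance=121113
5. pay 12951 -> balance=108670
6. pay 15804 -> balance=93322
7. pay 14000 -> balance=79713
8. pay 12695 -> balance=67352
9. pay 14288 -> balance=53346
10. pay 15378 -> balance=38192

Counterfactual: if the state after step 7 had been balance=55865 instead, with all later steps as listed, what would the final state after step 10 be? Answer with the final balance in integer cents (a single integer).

14043

state after step 7 := balance=55865
8. pay 12695 -> balance=43404
9. pay 14288 -> balance=29298
10. pay 15378 -> balance=14043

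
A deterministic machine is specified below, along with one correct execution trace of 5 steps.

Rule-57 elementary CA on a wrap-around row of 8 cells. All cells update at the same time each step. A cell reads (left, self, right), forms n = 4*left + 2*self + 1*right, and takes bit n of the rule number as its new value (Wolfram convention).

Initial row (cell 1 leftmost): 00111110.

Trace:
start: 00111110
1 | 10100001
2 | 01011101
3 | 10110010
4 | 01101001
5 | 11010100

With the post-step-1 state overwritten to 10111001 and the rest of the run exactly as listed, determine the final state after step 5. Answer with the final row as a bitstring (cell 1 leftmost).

01010101

state after step 1 := 10111001
2 | 01100101
3 | 11010010
4 | 10101001
5 | 01010101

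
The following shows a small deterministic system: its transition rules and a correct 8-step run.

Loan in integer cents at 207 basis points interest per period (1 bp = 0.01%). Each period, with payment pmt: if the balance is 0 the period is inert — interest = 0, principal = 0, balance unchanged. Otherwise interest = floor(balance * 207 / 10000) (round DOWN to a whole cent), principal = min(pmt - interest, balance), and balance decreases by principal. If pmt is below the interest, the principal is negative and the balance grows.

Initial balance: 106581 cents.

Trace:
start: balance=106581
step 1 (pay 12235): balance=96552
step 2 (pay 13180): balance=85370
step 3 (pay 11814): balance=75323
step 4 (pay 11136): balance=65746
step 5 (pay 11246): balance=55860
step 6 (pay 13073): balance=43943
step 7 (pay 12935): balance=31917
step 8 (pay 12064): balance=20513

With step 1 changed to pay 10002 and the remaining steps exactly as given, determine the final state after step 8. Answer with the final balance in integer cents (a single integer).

(re-executing from step 1 with the substitution; state before step 1: balance=106581)
step 1 (pay 10002): balance=98785
step 2 (pay 13180): balance=87649
step 3 (pay 11814): balance=77649
step 4 (pay 11136): balance=68120
step 5 (pay 11246): balance=58284
step 6 (pay 13073): balance=46417
step 7 (pay 12935): balance=34442
step 8 (pay 12064): balance=23090

23090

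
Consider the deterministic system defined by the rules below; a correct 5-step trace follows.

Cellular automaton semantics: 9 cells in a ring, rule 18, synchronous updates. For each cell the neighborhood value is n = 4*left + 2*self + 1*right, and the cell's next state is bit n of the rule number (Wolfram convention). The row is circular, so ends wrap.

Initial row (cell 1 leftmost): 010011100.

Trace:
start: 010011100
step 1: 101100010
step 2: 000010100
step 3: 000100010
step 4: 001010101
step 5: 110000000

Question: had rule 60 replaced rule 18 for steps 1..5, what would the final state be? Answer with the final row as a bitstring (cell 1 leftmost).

010011111

(re-executing steps 1..5 under rule 60; state before step 1: 010011100)
step 1: 011010010
step 2: 010111011
step 3: 111100110
step 4: 100010101
step 5: 010011111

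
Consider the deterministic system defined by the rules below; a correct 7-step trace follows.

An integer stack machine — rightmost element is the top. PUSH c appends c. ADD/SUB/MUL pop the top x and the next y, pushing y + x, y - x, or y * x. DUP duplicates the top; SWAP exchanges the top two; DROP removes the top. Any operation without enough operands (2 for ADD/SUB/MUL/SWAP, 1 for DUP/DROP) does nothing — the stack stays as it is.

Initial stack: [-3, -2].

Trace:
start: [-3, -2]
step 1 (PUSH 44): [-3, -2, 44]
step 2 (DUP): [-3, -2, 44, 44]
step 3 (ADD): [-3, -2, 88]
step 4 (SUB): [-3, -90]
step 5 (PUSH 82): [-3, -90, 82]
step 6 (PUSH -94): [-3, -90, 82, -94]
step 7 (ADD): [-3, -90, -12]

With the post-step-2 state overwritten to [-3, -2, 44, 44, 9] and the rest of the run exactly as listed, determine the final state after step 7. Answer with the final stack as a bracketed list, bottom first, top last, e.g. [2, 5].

state after step 2 := [-3, -2, 44, 44, 9]
step 3 (ADD): [-3, -2, 44, 53]
step 4 (SUB): [-3, -2, -9]
step 5 (PUSH 82): [-3, -2, -9, 82]
step 6 (PUSH -94): [-3, -2, -9, 82, -94]
step 7 (ADD): [-3, -2, -9, -12]

[-3, -2, -9, -12]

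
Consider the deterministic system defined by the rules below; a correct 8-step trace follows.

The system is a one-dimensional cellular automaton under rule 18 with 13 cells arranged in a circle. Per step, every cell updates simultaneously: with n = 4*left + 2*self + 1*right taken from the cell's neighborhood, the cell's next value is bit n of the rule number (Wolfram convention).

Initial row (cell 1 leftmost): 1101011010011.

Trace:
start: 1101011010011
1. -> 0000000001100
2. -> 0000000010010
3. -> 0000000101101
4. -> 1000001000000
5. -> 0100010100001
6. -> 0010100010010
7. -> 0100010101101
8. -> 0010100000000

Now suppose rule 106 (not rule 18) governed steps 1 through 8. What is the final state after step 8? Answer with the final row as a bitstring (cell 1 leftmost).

1101111011111

(re-executing steps 1..8 under rule 106; state before step 1: 1101011010011)
1. -> 0110111100110
2. -> 1111100101110
3. -> 1000101011011
4. -> 1001010111110
5. -> 0010101100011
6. -> 0101011100111
7. -> 1010110101101
8. -> 1101111011111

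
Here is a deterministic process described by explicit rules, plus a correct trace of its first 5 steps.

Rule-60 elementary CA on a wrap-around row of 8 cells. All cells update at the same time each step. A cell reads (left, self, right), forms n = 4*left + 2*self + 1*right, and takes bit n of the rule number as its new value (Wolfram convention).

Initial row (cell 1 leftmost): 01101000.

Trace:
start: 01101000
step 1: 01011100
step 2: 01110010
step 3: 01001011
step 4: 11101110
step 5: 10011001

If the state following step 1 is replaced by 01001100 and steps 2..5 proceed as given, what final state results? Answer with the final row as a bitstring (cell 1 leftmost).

state after step 1 := 01001100
step 2: 01101010
step 3: 01011111
step 4: 11110000
step 5: 10001000

10001000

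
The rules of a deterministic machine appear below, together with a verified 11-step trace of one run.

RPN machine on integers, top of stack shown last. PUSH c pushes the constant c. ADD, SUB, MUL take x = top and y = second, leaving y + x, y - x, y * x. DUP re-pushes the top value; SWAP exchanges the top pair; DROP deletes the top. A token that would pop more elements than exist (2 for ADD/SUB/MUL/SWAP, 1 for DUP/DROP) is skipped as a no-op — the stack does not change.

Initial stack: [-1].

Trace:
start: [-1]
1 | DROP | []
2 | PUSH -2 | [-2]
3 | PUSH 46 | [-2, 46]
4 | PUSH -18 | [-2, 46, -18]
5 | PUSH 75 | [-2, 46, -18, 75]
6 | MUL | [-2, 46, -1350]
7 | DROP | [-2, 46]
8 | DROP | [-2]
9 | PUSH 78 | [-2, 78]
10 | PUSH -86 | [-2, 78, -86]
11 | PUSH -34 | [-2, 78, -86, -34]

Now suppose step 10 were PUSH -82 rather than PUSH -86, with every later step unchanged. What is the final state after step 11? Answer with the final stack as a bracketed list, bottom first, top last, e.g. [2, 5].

[-2, 78, -82, -34]

(re-executing from step 10 with the substitution; state before step 10: [-2, 78])
10 | PUSH -82 | [-2, 78, -82]
11 | PUSH -34 | [-2, 78, -82, -34]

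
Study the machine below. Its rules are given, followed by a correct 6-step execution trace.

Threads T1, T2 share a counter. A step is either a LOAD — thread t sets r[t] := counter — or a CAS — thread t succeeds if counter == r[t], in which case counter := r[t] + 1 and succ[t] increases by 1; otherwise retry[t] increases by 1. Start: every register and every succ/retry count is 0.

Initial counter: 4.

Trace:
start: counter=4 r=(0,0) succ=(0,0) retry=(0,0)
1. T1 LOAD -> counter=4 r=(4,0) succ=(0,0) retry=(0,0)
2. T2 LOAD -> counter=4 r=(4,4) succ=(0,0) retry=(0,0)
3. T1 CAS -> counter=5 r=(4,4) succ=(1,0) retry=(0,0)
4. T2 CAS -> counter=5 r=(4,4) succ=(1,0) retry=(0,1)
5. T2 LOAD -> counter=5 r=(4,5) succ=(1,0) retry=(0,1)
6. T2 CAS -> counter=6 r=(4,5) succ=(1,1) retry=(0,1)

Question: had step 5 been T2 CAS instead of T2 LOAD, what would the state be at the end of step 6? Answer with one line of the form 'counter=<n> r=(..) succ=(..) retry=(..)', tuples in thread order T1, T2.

counter=5 r=(4,4) succ=(1,0) retry=(0,3)

(re-executing from step 5 with the substitution; state before step 5: counter=5 r=(4,4) succ=(1,0) retry=(0,1))
5. T2 CAS -> counter=5 r=(4,4) succ=(1,0) retry=(0,2)
6. T2 CAS -> counter=5 r=(4,4) succ=(1,0) retry=(0,3)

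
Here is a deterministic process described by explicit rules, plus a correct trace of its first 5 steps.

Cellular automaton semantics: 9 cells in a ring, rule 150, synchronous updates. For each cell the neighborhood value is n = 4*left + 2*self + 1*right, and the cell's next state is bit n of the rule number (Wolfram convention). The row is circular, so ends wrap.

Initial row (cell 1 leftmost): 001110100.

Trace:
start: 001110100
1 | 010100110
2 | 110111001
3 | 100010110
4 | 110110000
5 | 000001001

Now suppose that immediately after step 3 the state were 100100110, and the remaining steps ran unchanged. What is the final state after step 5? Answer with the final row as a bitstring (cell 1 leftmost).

state after step 3 := 100100110
4 | 111111000
5 | 011110101

011110101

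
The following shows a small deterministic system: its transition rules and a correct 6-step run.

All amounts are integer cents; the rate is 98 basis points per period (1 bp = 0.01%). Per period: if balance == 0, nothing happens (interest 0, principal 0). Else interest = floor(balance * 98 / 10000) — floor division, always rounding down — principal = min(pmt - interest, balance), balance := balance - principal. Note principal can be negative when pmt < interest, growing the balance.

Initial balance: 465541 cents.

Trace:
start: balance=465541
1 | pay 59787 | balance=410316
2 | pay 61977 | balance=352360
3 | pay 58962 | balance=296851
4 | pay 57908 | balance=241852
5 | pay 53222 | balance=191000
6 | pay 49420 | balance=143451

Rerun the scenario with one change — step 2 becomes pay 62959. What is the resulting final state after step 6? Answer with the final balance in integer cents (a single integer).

142429

(re-executing from step 2 with the substitution; state before step 2: balance=410316)
2 | pay 62959 | balance=351378
3 | pay 58962 | balance=295859
4 | pay 57908 | balance=240850
5 | pay 53222 | balance=189988
6 | pay 49420 | balance=142429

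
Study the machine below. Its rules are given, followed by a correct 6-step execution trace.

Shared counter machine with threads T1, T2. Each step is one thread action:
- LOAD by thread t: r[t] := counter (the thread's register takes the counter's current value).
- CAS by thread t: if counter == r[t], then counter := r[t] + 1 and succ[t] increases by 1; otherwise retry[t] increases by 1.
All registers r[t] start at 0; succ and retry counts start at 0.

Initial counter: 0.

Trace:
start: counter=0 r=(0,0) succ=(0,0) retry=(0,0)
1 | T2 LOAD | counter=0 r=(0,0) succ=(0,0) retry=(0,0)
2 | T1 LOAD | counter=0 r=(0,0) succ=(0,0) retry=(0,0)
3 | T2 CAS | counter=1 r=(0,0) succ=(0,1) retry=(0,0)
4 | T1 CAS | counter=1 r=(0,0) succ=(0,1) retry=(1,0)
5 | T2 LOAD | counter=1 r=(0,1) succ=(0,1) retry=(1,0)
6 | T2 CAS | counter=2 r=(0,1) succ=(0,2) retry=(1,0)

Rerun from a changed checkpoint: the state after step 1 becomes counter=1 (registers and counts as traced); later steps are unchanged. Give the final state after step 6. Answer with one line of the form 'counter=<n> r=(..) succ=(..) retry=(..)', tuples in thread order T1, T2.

state after step 1 := counter=1 r=(0,0) succ=(0,0) retry=(0,0)
2 | T1 LOAD | counter=1 r=(1,0) succ=(0,0) retry=(0,0)
3 | T2 CAS | counter=1 r=(1,0) succ=(0,0) retry=(0,1)
4 | T1 CAS | counter=2 r=(1,0) succ=(1,0) retry=(0,1)
5 | T2 LOAD | counter=2 r=(1,2) succ=(1,0) retry=(0,1)
6 | T2 CAS | counter=3 r=(1,2) succ=(1,1) retry=(0,1)

counter=3 r=(1,2) succ=(1,1) retry=(0,1)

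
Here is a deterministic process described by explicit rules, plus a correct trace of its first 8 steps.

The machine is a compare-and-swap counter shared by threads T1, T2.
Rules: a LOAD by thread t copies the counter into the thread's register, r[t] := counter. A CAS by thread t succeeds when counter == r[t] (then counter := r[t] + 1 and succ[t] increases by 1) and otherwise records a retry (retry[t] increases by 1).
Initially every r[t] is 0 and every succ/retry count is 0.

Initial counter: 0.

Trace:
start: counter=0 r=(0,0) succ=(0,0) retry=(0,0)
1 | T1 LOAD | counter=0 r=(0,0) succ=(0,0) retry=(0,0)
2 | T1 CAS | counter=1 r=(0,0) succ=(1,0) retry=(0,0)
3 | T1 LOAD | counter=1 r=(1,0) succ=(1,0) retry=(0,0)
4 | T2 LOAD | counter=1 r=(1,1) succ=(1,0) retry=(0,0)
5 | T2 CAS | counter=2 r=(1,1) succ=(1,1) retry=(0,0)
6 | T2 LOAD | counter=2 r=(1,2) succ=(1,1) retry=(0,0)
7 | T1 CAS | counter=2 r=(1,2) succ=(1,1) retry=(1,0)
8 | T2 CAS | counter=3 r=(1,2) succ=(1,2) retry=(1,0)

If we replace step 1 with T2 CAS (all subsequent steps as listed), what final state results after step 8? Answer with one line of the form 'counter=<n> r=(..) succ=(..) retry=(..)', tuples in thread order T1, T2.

counter=3 r=(1,2) succ=(0,3) retry=(2,0)

(re-executing from step 1 with the substitution; state before step 1: counter=0 r=(0,0) succ=(0,0) retry=(0,0))
1 | T2 CAS | counter=1 r=(0,0) succ=(0,1) retry=(0,0)
2 | T1 CAS | counter=1 r=(0,0) succ=(0,1) retry=(1,0)
3 | T1 LOAD | counter=1 r=(1,0) succ=(0,1) retry=(1,0)
4 | T2 LOAD | counter=1 r=(1,1) succ=(0,1) retry=(1,0)
5 | T2 CAS | counter=2 r=(1,1) succ=(0,2) retry=(1,0)
6 | T2 LOAD | counter=2 r=(1,2) succ=(0,2) retry=(1,0)
7 | T1 CAS | counter=2 r=(1,2) succ=(0,2) retry=(2,0)
8 | T2 CAS | counter=3 r=(1,2) succ=(0,3) retry=(2,0)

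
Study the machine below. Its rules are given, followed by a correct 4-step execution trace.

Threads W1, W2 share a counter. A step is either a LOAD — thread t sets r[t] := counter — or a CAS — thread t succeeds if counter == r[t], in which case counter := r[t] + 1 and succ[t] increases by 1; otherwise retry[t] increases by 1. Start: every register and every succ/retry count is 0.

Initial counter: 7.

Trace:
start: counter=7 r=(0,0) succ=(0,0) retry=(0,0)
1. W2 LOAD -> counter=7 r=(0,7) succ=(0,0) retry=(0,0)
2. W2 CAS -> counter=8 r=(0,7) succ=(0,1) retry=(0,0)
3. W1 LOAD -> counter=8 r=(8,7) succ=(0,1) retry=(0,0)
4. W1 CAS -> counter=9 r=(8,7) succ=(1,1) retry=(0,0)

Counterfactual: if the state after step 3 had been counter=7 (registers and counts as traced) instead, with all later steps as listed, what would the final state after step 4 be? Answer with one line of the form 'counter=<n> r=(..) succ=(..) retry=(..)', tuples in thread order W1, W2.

state after step 3 := counter=7 r=(8,7) succ=(0,1) retry=(0,0)
4. W1 CAS -> counter=7 r=(8,7) succ=(0,1) retry=(1,0)

counter=7 r=(8,7) succ=(0,1) retry=(1,0)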